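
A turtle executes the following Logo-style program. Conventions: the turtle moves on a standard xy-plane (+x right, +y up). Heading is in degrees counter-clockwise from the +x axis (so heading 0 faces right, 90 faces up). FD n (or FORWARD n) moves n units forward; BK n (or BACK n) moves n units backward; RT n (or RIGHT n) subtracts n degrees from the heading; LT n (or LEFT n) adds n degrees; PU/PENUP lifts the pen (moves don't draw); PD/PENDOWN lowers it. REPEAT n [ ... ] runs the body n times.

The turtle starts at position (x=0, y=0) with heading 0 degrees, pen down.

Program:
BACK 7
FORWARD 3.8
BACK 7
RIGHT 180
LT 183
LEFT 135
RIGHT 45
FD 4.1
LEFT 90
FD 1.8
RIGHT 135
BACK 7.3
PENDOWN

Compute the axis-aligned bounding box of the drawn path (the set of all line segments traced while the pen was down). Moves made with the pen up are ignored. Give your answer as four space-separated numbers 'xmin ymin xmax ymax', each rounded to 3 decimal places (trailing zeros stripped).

Answer: -17.097 -1.425 0 4.094

Derivation:
Executing turtle program step by step:
Start: pos=(0,0), heading=0, pen down
BK 7: (0,0) -> (-7,0) [heading=0, draw]
FD 3.8: (-7,0) -> (-3.2,0) [heading=0, draw]
BK 7: (-3.2,0) -> (-10.2,0) [heading=0, draw]
RT 180: heading 0 -> 180
LT 183: heading 180 -> 3
LT 135: heading 3 -> 138
RT 45: heading 138 -> 93
FD 4.1: (-10.2,0) -> (-10.415,4.094) [heading=93, draw]
LT 90: heading 93 -> 183
FD 1.8: (-10.415,4.094) -> (-12.212,4) [heading=183, draw]
RT 135: heading 183 -> 48
BK 7.3: (-12.212,4) -> (-17.097,-1.425) [heading=48, draw]
PD: pen down
Final: pos=(-17.097,-1.425), heading=48, 6 segment(s) drawn

Segment endpoints: x in {-17.097, -12.212, -10.415, -10.2, -7, -3.2, 0}, y in {-1.425, 0, 4, 4.094}
xmin=-17.097, ymin=-1.425, xmax=0, ymax=4.094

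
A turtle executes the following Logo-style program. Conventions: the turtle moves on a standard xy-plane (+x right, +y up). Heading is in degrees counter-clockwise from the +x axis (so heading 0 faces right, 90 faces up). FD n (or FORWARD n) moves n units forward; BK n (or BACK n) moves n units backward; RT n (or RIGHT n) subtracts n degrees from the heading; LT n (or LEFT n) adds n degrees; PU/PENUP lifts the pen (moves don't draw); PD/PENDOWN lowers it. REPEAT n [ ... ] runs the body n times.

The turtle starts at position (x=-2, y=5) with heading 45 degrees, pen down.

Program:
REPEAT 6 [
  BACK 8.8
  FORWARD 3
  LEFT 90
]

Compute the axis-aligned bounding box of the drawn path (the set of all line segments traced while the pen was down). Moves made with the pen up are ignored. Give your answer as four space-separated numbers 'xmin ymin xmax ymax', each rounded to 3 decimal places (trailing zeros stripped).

Executing turtle program step by step:
Start: pos=(-2,5), heading=45, pen down
REPEAT 6 [
  -- iteration 1/6 --
  BK 8.8: (-2,5) -> (-8.223,-1.223) [heading=45, draw]
  FD 3: (-8.223,-1.223) -> (-6.101,0.899) [heading=45, draw]
  LT 90: heading 45 -> 135
  -- iteration 2/6 --
  BK 8.8: (-6.101,0.899) -> (0.121,-5.324) [heading=135, draw]
  FD 3: (0.121,-5.324) -> (-2,-3.202) [heading=135, draw]
  LT 90: heading 135 -> 225
  -- iteration 3/6 --
  BK 8.8: (-2,-3.202) -> (4.223,3.02) [heading=225, draw]
  FD 3: (4.223,3.02) -> (2.101,0.899) [heading=225, draw]
  LT 90: heading 225 -> 315
  -- iteration 4/6 --
  BK 8.8: (2.101,0.899) -> (-4.121,7.121) [heading=315, draw]
  FD 3: (-4.121,7.121) -> (-2,5) [heading=315, draw]
  LT 90: heading 315 -> 45
  -- iteration 5/6 --
  BK 8.8: (-2,5) -> (-8.223,-1.223) [heading=45, draw]
  FD 3: (-8.223,-1.223) -> (-6.101,0.899) [heading=45, draw]
  LT 90: heading 45 -> 135
  -- iteration 6/6 --
  BK 8.8: (-6.101,0.899) -> (0.121,-5.324) [heading=135, draw]
  FD 3: (0.121,-5.324) -> (-2,-3.202) [heading=135, draw]
  LT 90: heading 135 -> 225
]
Final: pos=(-2,-3.202), heading=225, 12 segment(s) drawn

Segment endpoints: x in {-8.223, -6.101, -4.121, -2, -2, -2, 0.121, 0.121, 2.101, 4.223}, y in {-5.324, -5.324, -3.202, -3.202, -1.223, -1.223, 0.899, 0.899, 3.02, 5, 5, 7.121}
xmin=-8.223, ymin=-5.324, xmax=4.223, ymax=7.121

Answer: -8.223 -5.324 4.223 7.121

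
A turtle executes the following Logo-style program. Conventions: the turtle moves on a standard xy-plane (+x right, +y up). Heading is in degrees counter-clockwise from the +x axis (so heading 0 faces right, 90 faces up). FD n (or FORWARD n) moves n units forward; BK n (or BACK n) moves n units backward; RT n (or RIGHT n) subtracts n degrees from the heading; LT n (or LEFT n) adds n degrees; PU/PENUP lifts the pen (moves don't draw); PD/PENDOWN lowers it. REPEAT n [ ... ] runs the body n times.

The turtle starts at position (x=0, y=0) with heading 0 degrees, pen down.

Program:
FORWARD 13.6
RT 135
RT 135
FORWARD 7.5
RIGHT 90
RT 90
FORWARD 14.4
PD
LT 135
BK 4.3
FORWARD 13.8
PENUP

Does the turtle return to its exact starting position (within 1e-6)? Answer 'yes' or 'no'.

Answer: no

Derivation:
Executing turtle program step by step:
Start: pos=(0,0), heading=0, pen down
FD 13.6: (0,0) -> (13.6,0) [heading=0, draw]
RT 135: heading 0 -> 225
RT 135: heading 225 -> 90
FD 7.5: (13.6,0) -> (13.6,7.5) [heading=90, draw]
RT 90: heading 90 -> 0
RT 90: heading 0 -> 270
FD 14.4: (13.6,7.5) -> (13.6,-6.9) [heading=270, draw]
PD: pen down
LT 135: heading 270 -> 45
BK 4.3: (13.6,-6.9) -> (10.559,-9.941) [heading=45, draw]
FD 13.8: (10.559,-9.941) -> (20.318,-0.182) [heading=45, draw]
PU: pen up
Final: pos=(20.318,-0.182), heading=45, 5 segment(s) drawn

Start position: (0, 0)
Final position: (20.318, -0.182)
Distance = 20.318; >= 1e-6 -> NOT closed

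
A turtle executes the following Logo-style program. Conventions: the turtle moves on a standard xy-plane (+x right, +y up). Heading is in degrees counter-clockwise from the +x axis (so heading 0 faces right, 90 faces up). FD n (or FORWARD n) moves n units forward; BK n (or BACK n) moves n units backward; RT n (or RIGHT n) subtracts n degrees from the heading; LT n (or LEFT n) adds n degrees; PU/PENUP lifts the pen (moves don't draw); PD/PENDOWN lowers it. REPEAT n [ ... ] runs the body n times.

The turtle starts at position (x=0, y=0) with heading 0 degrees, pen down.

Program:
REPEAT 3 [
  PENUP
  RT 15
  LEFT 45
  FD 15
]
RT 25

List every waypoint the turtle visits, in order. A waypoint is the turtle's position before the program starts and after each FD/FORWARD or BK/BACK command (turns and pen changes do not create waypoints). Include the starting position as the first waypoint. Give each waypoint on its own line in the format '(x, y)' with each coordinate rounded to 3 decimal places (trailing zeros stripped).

Answer: (0, 0)
(12.99, 7.5)
(20.49, 20.49)
(20.49, 35.49)

Derivation:
Executing turtle program step by step:
Start: pos=(0,0), heading=0, pen down
REPEAT 3 [
  -- iteration 1/3 --
  PU: pen up
  RT 15: heading 0 -> 345
  LT 45: heading 345 -> 30
  FD 15: (0,0) -> (12.99,7.5) [heading=30, move]
  -- iteration 2/3 --
  PU: pen up
  RT 15: heading 30 -> 15
  LT 45: heading 15 -> 60
  FD 15: (12.99,7.5) -> (20.49,20.49) [heading=60, move]
  -- iteration 3/3 --
  PU: pen up
  RT 15: heading 60 -> 45
  LT 45: heading 45 -> 90
  FD 15: (20.49,20.49) -> (20.49,35.49) [heading=90, move]
]
RT 25: heading 90 -> 65
Final: pos=(20.49,35.49), heading=65, 0 segment(s) drawn
Waypoints (4 total):
(0, 0)
(12.99, 7.5)
(20.49, 20.49)
(20.49, 35.49)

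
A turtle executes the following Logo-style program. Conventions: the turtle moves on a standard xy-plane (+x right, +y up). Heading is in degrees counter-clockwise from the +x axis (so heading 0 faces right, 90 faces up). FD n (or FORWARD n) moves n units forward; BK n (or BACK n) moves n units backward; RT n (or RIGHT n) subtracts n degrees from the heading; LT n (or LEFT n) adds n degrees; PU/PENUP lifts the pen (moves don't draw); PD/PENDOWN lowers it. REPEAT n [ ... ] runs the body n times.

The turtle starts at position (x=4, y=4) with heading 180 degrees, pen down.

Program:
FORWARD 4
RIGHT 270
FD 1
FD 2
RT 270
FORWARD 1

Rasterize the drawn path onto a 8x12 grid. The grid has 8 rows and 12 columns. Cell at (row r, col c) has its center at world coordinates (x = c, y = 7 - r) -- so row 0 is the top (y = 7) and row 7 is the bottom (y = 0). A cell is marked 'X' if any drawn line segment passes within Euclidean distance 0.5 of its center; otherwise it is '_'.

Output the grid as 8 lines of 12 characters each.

Answer: ____________
____________
____________
XXXXX_______
X___________
X___________
XX__________
____________

Derivation:
Segment 0: (4,4) -> (0,4)
Segment 1: (0,4) -> (0,3)
Segment 2: (0,3) -> (0,1)
Segment 3: (0,1) -> (1,1)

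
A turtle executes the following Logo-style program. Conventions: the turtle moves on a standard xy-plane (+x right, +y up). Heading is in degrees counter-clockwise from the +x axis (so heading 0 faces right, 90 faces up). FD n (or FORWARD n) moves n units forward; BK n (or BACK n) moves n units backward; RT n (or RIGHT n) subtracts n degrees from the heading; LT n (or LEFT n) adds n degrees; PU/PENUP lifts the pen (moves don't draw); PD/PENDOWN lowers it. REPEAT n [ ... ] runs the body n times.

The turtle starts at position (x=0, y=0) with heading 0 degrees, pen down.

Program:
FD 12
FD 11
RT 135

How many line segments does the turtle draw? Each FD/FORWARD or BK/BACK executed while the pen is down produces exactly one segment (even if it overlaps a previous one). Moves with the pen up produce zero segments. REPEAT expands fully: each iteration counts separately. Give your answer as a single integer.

Executing turtle program step by step:
Start: pos=(0,0), heading=0, pen down
FD 12: (0,0) -> (12,0) [heading=0, draw]
FD 11: (12,0) -> (23,0) [heading=0, draw]
RT 135: heading 0 -> 225
Final: pos=(23,0), heading=225, 2 segment(s) drawn
Segments drawn: 2

Answer: 2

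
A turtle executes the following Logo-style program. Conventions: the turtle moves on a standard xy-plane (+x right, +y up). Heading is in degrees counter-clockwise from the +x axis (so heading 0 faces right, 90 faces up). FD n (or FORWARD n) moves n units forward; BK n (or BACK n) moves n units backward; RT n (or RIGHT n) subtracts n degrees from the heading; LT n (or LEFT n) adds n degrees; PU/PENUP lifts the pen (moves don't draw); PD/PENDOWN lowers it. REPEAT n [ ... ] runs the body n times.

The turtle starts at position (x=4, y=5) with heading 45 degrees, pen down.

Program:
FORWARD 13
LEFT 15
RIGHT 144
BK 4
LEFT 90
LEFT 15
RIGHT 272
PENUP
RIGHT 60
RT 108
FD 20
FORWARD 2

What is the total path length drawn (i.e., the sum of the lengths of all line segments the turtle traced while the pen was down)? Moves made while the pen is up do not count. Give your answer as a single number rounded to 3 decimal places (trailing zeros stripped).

Executing turtle program step by step:
Start: pos=(4,5), heading=45, pen down
FD 13: (4,5) -> (13.192,14.192) [heading=45, draw]
LT 15: heading 45 -> 60
RT 144: heading 60 -> 276
BK 4: (13.192,14.192) -> (12.774,18.17) [heading=276, draw]
LT 90: heading 276 -> 6
LT 15: heading 6 -> 21
RT 272: heading 21 -> 109
PU: pen up
RT 60: heading 109 -> 49
RT 108: heading 49 -> 301
FD 20: (12.774,18.17) -> (23.075,1.027) [heading=301, move]
FD 2: (23.075,1.027) -> (24.105,-0.687) [heading=301, move]
Final: pos=(24.105,-0.687), heading=301, 2 segment(s) drawn

Segment lengths:
  seg 1: (4,5) -> (13.192,14.192), length = 13
  seg 2: (13.192,14.192) -> (12.774,18.17), length = 4
Total = 17

Answer: 17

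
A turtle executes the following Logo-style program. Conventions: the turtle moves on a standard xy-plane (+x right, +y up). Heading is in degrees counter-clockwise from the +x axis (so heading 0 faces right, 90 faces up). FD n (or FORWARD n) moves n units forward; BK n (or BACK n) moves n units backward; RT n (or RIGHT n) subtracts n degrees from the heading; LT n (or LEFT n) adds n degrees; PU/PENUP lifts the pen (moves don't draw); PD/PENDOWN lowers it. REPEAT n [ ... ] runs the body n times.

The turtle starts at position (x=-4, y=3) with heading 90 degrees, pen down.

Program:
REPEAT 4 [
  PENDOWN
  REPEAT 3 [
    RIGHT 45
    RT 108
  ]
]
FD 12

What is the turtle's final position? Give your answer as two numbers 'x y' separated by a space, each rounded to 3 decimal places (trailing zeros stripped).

Executing turtle program step by step:
Start: pos=(-4,3), heading=90, pen down
REPEAT 4 [
  -- iteration 1/4 --
  PD: pen down
  REPEAT 3 [
    -- iteration 1/3 --
    RT 45: heading 90 -> 45
    RT 108: heading 45 -> 297
    -- iteration 2/3 --
    RT 45: heading 297 -> 252
    RT 108: heading 252 -> 144
    -- iteration 3/3 --
    RT 45: heading 144 -> 99
    RT 108: heading 99 -> 351
  ]
  -- iteration 2/4 --
  PD: pen down
  REPEAT 3 [
    -- iteration 1/3 --
    RT 45: heading 351 -> 306
    RT 108: heading 306 -> 198
    -- iteration 2/3 --
    RT 45: heading 198 -> 153
    RT 108: heading 153 -> 45
    -- iteration 3/3 --
    RT 45: heading 45 -> 0
    RT 108: heading 0 -> 252
  ]
  -- iteration 3/4 --
  PD: pen down
  REPEAT 3 [
    -- iteration 1/3 --
    RT 45: heading 252 -> 207
    RT 108: heading 207 -> 99
    -- iteration 2/3 --
    RT 45: heading 99 -> 54
    RT 108: heading 54 -> 306
    -- iteration 3/3 --
    RT 45: heading 306 -> 261
    RT 108: heading 261 -> 153
  ]
  -- iteration 4/4 --
  PD: pen down
  REPEAT 3 [
    -- iteration 1/3 --
    RT 45: heading 153 -> 108
    RT 108: heading 108 -> 0
    -- iteration 2/3 --
    RT 45: heading 0 -> 315
    RT 108: heading 315 -> 207
    -- iteration 3/3 --
    RT 45: heading 207 -> 162
    RT 108: heading 162 -> 54
  ]
]
FD 12: (-4,3) -> (3.053,12.708) [heading=54, draw]
Final: pos=(3.053,12.708), heading=54, 1 segment(s) drawn

Answer: 3.053 12.708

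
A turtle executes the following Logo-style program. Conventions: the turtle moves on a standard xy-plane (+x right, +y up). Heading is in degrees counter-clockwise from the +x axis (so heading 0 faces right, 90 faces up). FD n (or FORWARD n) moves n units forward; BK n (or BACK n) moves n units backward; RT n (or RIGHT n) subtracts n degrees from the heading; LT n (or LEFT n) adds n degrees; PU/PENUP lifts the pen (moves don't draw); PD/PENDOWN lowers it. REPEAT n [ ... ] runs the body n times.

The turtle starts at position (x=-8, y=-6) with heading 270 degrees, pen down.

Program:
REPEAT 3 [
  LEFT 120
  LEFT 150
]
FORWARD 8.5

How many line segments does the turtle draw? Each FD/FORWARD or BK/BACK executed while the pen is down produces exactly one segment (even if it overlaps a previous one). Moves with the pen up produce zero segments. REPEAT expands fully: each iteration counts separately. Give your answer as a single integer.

Executing turtle program step by step:
Start: pos=(-8,-6), heading=270, pen down
REPEAT 3 [
  -- iteration 1/3 --
  LT 120: heading 270 -> 30
  LT 150: heading 30 -> 180
  -- iteration 2/3 --
  LT 120: heading 180 -> 300
  LT 150: heading 300 -> 90
  -- iteration 3/3 --
  LT 120: heading 90 -> 210
  LT 150: heading 210 -> 0
]
FD 8.5: (-8,-6) -> (0.5,-6) [heading=0, draw]
Final: pos=(0.5,-6), heading=0, 1 segment(s) drawn
Segments drawn: 1

Answer: 1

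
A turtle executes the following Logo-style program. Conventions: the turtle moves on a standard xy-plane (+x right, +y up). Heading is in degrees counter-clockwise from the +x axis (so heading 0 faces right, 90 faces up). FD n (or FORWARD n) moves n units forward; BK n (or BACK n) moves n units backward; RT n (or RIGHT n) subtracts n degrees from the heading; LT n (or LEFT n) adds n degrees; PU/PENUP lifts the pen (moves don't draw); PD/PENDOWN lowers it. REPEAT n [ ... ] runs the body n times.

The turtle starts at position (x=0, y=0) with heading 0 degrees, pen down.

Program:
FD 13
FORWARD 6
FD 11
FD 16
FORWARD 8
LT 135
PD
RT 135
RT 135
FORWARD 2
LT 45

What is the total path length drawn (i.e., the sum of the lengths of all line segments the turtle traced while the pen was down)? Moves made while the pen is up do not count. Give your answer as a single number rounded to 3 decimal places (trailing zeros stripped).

Answer: 56

Derivation:
Executing turtle program step by step:
Start: pos=(0,0), heading=0, pen down
FD 13: (0,0) -> (13,0) [heading=0, draw]
FD 6: (13,0) -> (19,0) [heading=0, draw]
FD 11: (19,0) -> (30,0) [heading=0, draw]
FD 16: (30,0) -> (46,0) [heading=0, draw]
FD 8: (46,0) -> (54,0) [heading=0, draw]
LT 135: heading 0 -> 135
PD: pen down
RT 135: heading 135 -> 0
RT 135: heading 0 -> 225
FD 2: (54,0) -> (52.586,-1.414) [heading=225, draw]
LT 45: heading 225 -> 270
Final: pos=(52.586,-1.414), heading=270, 6 segment(s) drawn

Segment lengths:
  seg 1: (0,0) -> (13,0), length = 13
  seg 2: (13,0) -> (19,0), length = 6
  seg 3: (19,0) -> (30,0), length = 11
  seg 4: (30,0) -> (46,0), length = 16
  seg 5: (46,0) -> (54,0), length = 8
  seg 6: (54,0) -> (52.586,-1.414), length = 2
Total = 56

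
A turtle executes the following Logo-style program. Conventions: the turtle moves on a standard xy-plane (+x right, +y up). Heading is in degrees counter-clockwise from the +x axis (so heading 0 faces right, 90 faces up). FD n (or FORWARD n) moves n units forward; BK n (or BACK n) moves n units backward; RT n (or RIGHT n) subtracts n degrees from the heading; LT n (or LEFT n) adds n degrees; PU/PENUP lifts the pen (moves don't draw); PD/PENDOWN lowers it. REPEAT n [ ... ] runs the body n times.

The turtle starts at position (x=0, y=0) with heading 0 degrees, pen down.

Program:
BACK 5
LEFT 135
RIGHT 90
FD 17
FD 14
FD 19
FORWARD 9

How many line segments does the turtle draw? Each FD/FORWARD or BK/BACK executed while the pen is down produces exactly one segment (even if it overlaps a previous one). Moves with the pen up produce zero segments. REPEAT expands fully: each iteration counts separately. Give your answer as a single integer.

Executing turtle program step by step:
Start: pos=(0,0), heading=0, pen down
BK 5: (0,0) -> (-5,0) [heading=0, draw]
LT 135: heading 0 -> 135
RT 90: heading 135 -> 45
FD 17: (-5,0) -> (7.021,12.021) [heading=45, draw]
FD 14: (7.021,12.021) -> (16.92,21.92) [heading=45, draw]
FD 19: (16.92,21.92) -> (30.355,35.355) [heading=45, draw]
FD 9: (30.355,35.355) -> (36.719,41.719) [heading=45, draw]
Final: pos=(36.719,41.719), heading=45, 5 segment(s) drawn
Segments drawn: 5

Answer: 5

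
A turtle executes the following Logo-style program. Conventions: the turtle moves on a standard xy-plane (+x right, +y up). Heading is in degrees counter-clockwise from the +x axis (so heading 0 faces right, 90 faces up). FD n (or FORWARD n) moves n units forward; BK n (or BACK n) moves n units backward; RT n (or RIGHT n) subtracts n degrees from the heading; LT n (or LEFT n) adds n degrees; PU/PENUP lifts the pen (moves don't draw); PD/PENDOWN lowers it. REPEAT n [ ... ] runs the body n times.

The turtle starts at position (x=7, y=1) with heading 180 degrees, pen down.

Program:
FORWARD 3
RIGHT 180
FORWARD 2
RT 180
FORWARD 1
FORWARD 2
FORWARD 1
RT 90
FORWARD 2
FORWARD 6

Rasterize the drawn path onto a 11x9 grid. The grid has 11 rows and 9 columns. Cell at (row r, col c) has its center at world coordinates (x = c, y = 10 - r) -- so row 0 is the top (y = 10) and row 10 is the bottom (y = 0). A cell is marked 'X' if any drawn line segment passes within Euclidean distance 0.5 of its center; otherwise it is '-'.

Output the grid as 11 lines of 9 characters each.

Segment 0: (7,1) -> (4,1)
Segment 1: (4,1) -> (6,1)
Segment 2: (6,1) -> (5,1)
Segment 3: (5,1) -> (3,1)
Segment 4: (3,1) -> (2,1)
Segment 5: (2,1) -> (2,3)
Segment 6: (2,3) -> (2,9)

Answer: ---------
--X------
--X------
--X------
--X------
--X------
--X------
--X------
--X------
--XXXXXX-
---------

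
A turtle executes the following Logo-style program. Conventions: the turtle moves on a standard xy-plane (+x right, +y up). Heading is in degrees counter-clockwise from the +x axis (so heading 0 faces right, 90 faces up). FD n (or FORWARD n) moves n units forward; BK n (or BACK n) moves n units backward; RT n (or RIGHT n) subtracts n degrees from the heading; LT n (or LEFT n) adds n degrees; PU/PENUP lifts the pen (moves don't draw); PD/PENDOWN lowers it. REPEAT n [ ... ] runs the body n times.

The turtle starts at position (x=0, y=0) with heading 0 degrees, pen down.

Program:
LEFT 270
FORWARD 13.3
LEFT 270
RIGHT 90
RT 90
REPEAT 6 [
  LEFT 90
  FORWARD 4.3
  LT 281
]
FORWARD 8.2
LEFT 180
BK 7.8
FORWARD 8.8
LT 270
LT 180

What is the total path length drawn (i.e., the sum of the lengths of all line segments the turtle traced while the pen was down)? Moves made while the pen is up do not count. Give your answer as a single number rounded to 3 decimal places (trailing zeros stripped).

Answer: 63.9

Derivation:
Executing turtle program step by step:
Start: pos=(0,0), heading=0, pen down
LT 270: heading 0 -> 270
FD 13.3: (0,0) -> (0,-13.3) [heading=270, draw]
LT 270: heading 270 -> 180
RT 90: heading 180 -> 90
RT 90: heading 90 -> 0
REPEAT 6 [
  -- iteration 1/6 --
  LT 90: heading 0 -> 90
  FD 4.3: (0,-13.3) -> (0,-9) [heading=90, draw]
  LT 281: heading 90 -> 11
  -- iteration 2/6 --
  LT 90: heading 11 -> 101
  FD 4.3: (0,-9) -> (-0.82,-4.779) [heading=101, draw]
  LT 281: heading 101 -> 22
  -- iteration 3/6 --
  LT 90: heading 22 -> 112
  FD 4.3: (-0.82,-4.779) -> (-2.431,-0.792) [heading=112, draw]
  LT 281: heading 112 -> 33
  -- iteration 4/6 --
  LT 90: heading 33 -> 123
  FD 4.3: (-2.431,-0.792) -> (-4.773,2.814) [heading=123, draw]
  LT 281: heading 123 -> 44
  -- iteration 5/6 --
  LT 90: heading 44 -> 134
  FD 4.3: (-4.773,2.814) -> (-7.76,5.907) [heading=134, draw]
  LT 281: heading 134 -> 55
  -- iteration 6/6 --
  LT 90: heading 55 -> 145
  FD 4.3: (-7.76,5.907) -> (-11.283,8.374) [heading=145, draw]
  LT 281: heading 145 -> 66
]
FD 8.2: (-11.283,8.374) -> (-7.947,15.865) [heading=66, draw]
LT 180: heading 66 -> 246
BK 7.8: (-7.947,15.865) -> (-4.775,22.99) [heading=246, draw]
FD 8.8: (-4.775,22.99) -> (-8.354,14.951) [heading=246, draw]
LT 270: heading 246 -> 156
LT 180: heading 156 -> 336
Final: pos=(-8.354,14.951), heading=336, 10 segment(s) drawn

Segment lengths:
  seg 1: (0,0) -> (0,-13.3), length = 13.3
  seg 2: (0,-13.3) -> (0,-9), length = 4.3
  seg 3: (0,-9) -> (-0.82,-4.779), length = 4.3
  seg 4: (-0.82,-4.779) -> (-2.431,-0.792), length = 4.3
  seg 5: (-2.431,-0.792) -> (-4.773,2.814), length = 4.3
  seg 6: (-4.773,2.814) -> (-7.76,5.907), length = 4.3
  seg 7: (-7.76,5.907) -> (-11.283,8.374), length = 4.3
  seg 8: (-11.283,8.374) -> (-7.947,15.865), length = 8.2
  seg 9: (-7.947,15.865) -> (-4.775,22.99), length = 7.8
  seg 10: (-4.775,22.99) -> (-8.354,14.951), length = 8.8
Total = 63.9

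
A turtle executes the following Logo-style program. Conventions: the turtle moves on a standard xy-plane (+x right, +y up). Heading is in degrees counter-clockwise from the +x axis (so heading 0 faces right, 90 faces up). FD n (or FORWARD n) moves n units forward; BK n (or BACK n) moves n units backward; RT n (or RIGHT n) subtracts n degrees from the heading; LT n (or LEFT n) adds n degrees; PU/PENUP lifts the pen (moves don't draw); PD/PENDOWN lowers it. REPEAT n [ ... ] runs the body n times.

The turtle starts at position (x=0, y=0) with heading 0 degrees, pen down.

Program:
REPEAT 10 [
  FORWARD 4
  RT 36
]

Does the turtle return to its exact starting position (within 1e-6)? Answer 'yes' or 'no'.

Executing turtle program step by step:
Start: pos=(0,0), heading=0, pen down
REPEAT 10 [
  -- iteration 1/10 --
  FD 4: (0,0) -> (4,0) [heading=0, draw]
  RT 36: heading 0 -> 324
  -- iteration 2/10 --
  FD 4: (4,0) -> (7.236,-2.351) [heading=324, draw]
  RT 36: heading 324 -> 288
  -- iteration 3/10 --
  FD 4: (7.236,-2.351) -> (8.472,-6.155) [heading=288, draw]
  RT 36: heading 288 -> 252
  -- iteration 4/10 --
  FD 4: (8.472,-6.155) -> (7.236,-9.96) [heading=252, draw]
  RT 36: heading 252 -> 216
  -- iteration 5/10 --
  FD 4: (7.236,-9.96) -> (4,-12.311) [heading=216, draw]
  RT 36: heading 216 -> 180
  -- iteration 6/10 --
  FD 4: (4,-12.311) -> (0,-12.311) [heading=180, draw]
  RT 36: heading 180 -> 144
  -- iteration 7/10 --
  FD 4: (0,-12.311) -> (-3.236,-9.96) [heading=144, draw]
  RT 36: heading 144 -> 108
  -- iteration 8/10 --
  FD 4: (-3.236,-9.96) -> (-4.472,-6.155) [heading=108, draw]
  RT 36: heading 108 -> 72
  -- iteration 9/10 --
  FD 4: (-4.472,-6.155) -> (-3.236,-2.351) [heading=72, draw]
  RT 36: heading 72 -> 36
  -- iteration 10/10 --
  FD 4: (-3.236,-2.351) -> (0,0) [heading=36, draw]
  RT 36: heading 36 -> 0
]
Final: pos=(0,0), heading=0, 10 segment(s) drawn

Start position: (0, 0)
Final position: (0, 0)
Distance = 0; < 1e-6 -> CLOSED

Answer: yes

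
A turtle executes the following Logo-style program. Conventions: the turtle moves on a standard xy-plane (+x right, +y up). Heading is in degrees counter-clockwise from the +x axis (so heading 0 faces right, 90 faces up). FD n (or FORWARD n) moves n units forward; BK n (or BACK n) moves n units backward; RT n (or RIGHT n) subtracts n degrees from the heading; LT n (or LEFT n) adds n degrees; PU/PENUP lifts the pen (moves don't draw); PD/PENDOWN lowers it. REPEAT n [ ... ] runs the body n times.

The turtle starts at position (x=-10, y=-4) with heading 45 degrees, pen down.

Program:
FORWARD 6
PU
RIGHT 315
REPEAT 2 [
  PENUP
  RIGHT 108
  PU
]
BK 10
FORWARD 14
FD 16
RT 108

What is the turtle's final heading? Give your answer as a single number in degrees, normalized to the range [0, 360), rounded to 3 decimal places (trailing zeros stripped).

Answer: 126

Derivation:
Executing turtle program step by step:
Start: pos=(-10,-4), heading=45, pen down
FD 6: (-10,-4) -> (-5.757,0.243) [heading=45, draw]
PU: pen up
RT 315: heading 45 -> 90
REPEAT 2 [
  -- iteration 1/2 --
  PU: pen up
  RT 108: heading 90 -> 342
  PU: pen up
  -- iteration 2/2 --
  PU: pen up
  RT 108: heading 342 -> 234
  PU: pen up
]
BK 10: (-5.757,0.243) -> (0.12,8.333) [heading=234, move]
FD 14: (0.12,8.333) -> (-8.109,-2.993) [heading=234, move]
FD 16: (-8.109,-2.993) -> (-17.513,-15.938) [heading=234, move]
RT 108: heading 234 -> 126
Final: pos=(-17.513,-15.938), heading=126, 1 segment(s) drawn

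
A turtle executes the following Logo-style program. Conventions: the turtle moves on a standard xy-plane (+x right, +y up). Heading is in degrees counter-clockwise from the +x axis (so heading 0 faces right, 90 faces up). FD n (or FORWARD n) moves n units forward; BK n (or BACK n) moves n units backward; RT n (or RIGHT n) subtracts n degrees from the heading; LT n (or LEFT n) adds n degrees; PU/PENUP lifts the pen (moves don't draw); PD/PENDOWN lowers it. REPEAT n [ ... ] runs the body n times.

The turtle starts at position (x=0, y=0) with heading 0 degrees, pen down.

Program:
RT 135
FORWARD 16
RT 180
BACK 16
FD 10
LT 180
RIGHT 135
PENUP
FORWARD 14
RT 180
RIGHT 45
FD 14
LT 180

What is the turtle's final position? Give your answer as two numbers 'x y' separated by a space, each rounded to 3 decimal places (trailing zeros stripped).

Executing turtle program step by step:
Start: pos=(0,0), heading=0, pen down
RT 135: heading 0 -> 225
FD 16: (0,0) -> (-11.314,-11.314) [heading=225, draw]
RT 180: heading 225 -> 45
BK 16: (-11.314,-11.314) -> (-22.627,-22.627) [heading=45, draw]
FD 10: (-22.627,-22.627) -> (-15.556,-15.556) [heading=45, draw]
LT 180: heading 45 -> 225
RT 135: heading 225 -> 90
PU: pen up
FD 14: (-15.556,-15.556) -> (-15.556,-1.556) [heading=90, move]
RT 180: heading 90 -> 270
RT 45: heading 270 -> 225
FD 14: (-15.556,-1.556) -> (-25.456,-11.456) [heading=225, move]
LT 180: heading 225 -> 45
Final: pos=(-25.456,-11.456), heading=45, 3 segment(s) drawn

Answer: -25.456 -11.456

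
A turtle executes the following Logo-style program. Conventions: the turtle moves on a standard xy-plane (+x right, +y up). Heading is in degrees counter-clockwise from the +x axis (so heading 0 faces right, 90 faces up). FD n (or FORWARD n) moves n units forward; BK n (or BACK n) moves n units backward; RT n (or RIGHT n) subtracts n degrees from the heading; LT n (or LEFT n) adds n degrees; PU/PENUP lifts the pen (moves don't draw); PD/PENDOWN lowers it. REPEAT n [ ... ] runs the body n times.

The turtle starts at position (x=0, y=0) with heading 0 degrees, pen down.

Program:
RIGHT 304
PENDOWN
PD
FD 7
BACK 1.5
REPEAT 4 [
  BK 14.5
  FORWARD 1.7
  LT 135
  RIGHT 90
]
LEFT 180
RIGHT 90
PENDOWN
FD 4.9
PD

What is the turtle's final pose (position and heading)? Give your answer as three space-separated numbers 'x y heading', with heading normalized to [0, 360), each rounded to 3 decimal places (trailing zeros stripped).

Answer: 25.599 -26.072 326

Derivation:
Executing turtle program step by step:
Start: pos=(0,0), heading=0, pen down
RT 304: heading 0 -> 56
PD: pen down
PD: pen down
FD 7: (0,0) -> (3.914,5.803) [heading=56, draw]
BK 1.5: (3.914,5.803) -> (3.076,4.56) [heading=56, draw]
REPEAT 4 [
  -- iteration 1/4 --
  BK 14.5: (3.076,4.56) -> (-5.033,-7.461) [heading=56, draw]
  FD 1.7: (-5.033,-7.461) -> (-4.082,-6.052) [heading=56, draw]
  LT 135: heading 56 -> 191
  RT 90: heading 191 -> 101
  -- iteration 2/4 --
  BK 14.5: (-4.082,-6.052) -> (-1.315,-20.286) [heading=101, draw]
  FD 1.7: (-1.315,-20.286) -> (-1.64,-18.617) [heading=101, draw]
  LT 135: heading 101 -> 236
  RT 90: heading 236 -> 146
  -- iteration 3/4 --
  BK 14.5: (-1.64,-18.617) -> (10.381,-26.725) [heading=146, draw]
  FD 1.7: (10.381,-26.725) -> (8.972,-25.774) [heading=146, draw]
  LT 135: heading 146 -> 281
  RT 90: heading 281 -> 191
  -- iteration 4/4 --
  BK 14.5: (8.972,-25.774) -> (23.206,-23.008) [heading=191, draw]
  FD 1.7: (23.206,-23.008) -> (21.537,-23.332) [heading=191, draw]
  LT 135: heading 191 -> 326
  RT 90: heading 326 -> 236
]
LT 180: heading 236 -> 56
RT 90: heading 56 -> 326
PD: pen down
FD 4.9: (21.537,-23.332) -> (25.599,-26.072) [heading=326, draw]
PD: pen down
Final: pos=(25.599,-26.072), heading=326, 11 segment(s) drawn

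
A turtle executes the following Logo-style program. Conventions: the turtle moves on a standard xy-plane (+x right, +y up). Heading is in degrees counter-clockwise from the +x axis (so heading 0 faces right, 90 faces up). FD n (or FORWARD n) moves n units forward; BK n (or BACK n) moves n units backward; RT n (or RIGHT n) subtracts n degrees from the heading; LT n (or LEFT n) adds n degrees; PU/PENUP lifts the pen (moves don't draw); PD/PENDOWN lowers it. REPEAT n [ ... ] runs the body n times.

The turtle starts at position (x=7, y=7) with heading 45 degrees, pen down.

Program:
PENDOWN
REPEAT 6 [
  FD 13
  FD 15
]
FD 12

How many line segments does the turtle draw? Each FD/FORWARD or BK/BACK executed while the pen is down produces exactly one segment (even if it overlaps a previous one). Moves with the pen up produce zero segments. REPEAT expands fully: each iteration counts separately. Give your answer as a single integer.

Answer: 13

Derivation:
Executing turtle program step by step:
Start: pos=(7,7), heading=45, pen down
PD: pen down
REPEAT 6 [
  -- iteration 1/6 --
  FD 13: (7,7) -> (16.192,16.192) [heading=45, draw]
  FD 15: (16.192,16.192) -> (26.799,26.799) [heading=45, draw]
  -- iteration 2/6 --
  FD 13: (26.799,26.799) -> (35.991,35.991) [heading=45, draw]
  FD 15: (35.991,35.991) -> (46.598,46.598) [heading=45, draw]
  -- iteration 3/6 --
  FD 13: (46.598,46.598) -> (55.79,55.79) [heading=45, draw]
  FD 15: (55.79,55.79) -> (66.397,66.397) [heading=45, draw]
  -- iteration 4/6 --
  FD 13: (66.397,66.397) -> (75.589,75.589) [heading=45, draw]
  FD 15: (75.589,75.589) -> (86.196,86.196) [heading=45, draw]
  -- iteration 5/6 --
  FD 13: (86.196,86.196) -> (95.388,95.388) [heading=45, draw]
  FD 15: (95.388,95.388) -> (105.995,105.995) [heading=45, draw]
  -- iteration 6/6 --
  FD 13: (105.995,105.995) -> (115.187,115.187) [heading=45, draw]
  FD 15: (115.187,115.187) -> (125.794,125.794) [heading=45, draw]
]
FD 12: (125.794,125.794) -> (134.279,134.279) [heading=45, draw]
Final: pos=(134.279,134.279), heading=45, 13 segment(s) drawn
Segments drawn: 13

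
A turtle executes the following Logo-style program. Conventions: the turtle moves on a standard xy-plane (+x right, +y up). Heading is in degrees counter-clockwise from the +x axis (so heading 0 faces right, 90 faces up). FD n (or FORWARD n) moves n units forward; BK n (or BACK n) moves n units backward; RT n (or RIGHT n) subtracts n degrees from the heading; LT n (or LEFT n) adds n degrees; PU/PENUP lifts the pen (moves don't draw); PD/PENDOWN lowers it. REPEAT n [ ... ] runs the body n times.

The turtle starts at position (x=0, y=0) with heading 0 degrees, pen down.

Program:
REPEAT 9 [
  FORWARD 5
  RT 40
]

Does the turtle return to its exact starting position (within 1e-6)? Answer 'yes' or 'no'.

Executing turtle program step by step:
Start: pos=(0,0), heading=0, pen down
REPEAT 9 [
  -- iteration 1/9 --
  FD 5: (0,0) -> (5,0) [heading=0, draw]
  RT 40: heading 0 -> 320
  -- iteration 2/9 --
  FD 5: (5,0) -> (8.83,-3.214) [heading=320, draw]
  RT 40: heading 320 -> 280
  -- iteration 3/9 --
  FD 5: (8.83,-3.214) -> (9.698,-8.138) [heading=280, draw]
  RT 40: heading 280 -> 240
  -- iteration 4/9 --
  FD 5: (9.698,-8.138) -> (7.198,-12.468) [heading=240, draw]
  RT 40: heading 240 -> 200
  -- iteration 5/9 --
  FD 5: (7.198,-12.468) -> (2.5,-14.178) [heading=200, draw]
  RT 40: heading 200 -> 160
  -- iteration 6/9 --
  FD 5: (2.5,-14.178) -> (-2.198,-12.468) [heading=160, draw]
  RT 40: heading 160 -> 120
  -- iteration 7/9 --
  FD 5: (-2.198,-12.468) -> (-4.698,-8.138) [heading=120, draw]
  RT 40: heading 120 -> 80
  -- iteration 8/9 --
  FD 5: (-4.698,-8.138) -> (-3.83,-3.214) [heading=80, draw]
  RT 40: heading 80 -> 40
  -- iteration 9/9 --
  FD 5: (-3.83,-3.214) -> (0,0) [heading=40, draw]
  RT 40: heading 40 -> 0
]
Final: pos=(0,0), heading=0, 9 segment(s) drawn

Start position: (0, 0)
Final position: (0, 0)
Distance = 0; < 1e-6 -> CLOSED

Answer: yes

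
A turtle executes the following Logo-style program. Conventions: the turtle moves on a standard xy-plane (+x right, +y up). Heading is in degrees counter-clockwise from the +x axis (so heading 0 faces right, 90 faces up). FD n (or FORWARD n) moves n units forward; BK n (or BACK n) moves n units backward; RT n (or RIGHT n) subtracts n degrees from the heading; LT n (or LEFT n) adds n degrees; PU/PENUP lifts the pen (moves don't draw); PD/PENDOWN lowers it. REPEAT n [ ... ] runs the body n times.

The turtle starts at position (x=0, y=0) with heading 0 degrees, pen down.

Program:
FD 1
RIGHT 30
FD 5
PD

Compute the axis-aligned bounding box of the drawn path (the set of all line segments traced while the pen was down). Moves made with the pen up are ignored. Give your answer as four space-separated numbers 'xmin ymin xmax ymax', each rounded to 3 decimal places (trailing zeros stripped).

Answer: 0 -2.5 5.33 0

Derivation:
Executing turtle program step by step:
Start: pos=(0,0), heading=0, pen down
FD 1: (0,0) -> (1,0) [heading=0, draw]
RT 30: heading 0 -> 330
FD 5: (1,0) -> (5.33,-2.5) [heading=330, draw]
PD: pen down
Final: pos=(5.33,-2.5), heading=330, 2 segment(s) drawn

Segment endpoints: x in {0, 1, 5.33}, y in {-2.5, 0}
xmin=0, ymin=-2.5, xmax=5.33, ymax=0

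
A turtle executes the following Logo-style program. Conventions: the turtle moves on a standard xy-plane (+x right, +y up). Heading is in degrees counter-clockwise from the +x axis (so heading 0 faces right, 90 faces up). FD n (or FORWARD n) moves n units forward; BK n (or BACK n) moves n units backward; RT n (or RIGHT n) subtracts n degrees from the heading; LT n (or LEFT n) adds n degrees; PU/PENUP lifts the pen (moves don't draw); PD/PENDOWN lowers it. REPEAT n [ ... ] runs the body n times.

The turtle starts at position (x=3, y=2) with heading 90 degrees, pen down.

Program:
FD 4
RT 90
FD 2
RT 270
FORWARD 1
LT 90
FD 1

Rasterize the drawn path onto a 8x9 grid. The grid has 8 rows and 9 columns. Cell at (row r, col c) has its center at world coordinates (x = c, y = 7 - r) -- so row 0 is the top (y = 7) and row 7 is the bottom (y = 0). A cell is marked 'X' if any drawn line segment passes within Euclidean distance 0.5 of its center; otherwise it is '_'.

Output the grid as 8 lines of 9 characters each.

Answer: ____XX___
___XXX___
___X_____
___X_____
___X_____
___X_____
_________
_________

Derivation:
Segment 0: (3,2) -> (3,6)
Segment 1: (3,6) -> (5,6)
Segment 2: (5,6) -> (5,7)
Segment 3: (5,7) -> (4,7)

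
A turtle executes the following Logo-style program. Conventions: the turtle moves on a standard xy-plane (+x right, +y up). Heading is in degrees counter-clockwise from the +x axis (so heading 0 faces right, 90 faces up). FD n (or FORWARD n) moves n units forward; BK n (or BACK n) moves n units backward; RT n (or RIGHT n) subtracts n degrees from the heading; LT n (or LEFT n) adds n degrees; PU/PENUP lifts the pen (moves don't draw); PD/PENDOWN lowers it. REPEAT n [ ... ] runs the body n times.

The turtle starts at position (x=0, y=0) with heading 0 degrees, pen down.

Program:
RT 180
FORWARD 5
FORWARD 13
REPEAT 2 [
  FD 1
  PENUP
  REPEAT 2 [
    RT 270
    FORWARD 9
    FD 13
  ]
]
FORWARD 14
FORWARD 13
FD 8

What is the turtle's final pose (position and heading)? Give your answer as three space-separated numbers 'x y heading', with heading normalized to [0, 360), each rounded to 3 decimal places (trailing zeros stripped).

Executing turtle program step by step:
Start: pos=(0,0), heading=0, pen down
RT 180: heading 0 -> 180
FD 5: (0,0) -> (-5,0) [heading=180, draw]
FD 13: (-5,0) -> (-18,0) [heading=180, draw]
REPEAT 2 [
  -- iteration 1/2 --
  FD 1: (-18,0) -> (-19,0) [heading=180, draw]
  PU: pen up
  REPEAT 2 [
    -- iteration 1/2 --
    RT 270: heading 180 -> 270
    FD 9: (-19,0) -> (-19,-9) [heading=270, move]
    FD 13: (-19,-9) -> (-19,-22) [heading=270, move]
    -- iteration 2/2 --
    RT 270: heading 270 -> 0
    FD 9: (-19,-22) -> (-10,-22) [heading=0, move]
    FD 13: (-10,-22) -> (3,-22) [heading=0, move]
  ]
  -- iteration 2/2 --
  FD 1: (3,-22) -> (4,-22) [heading=0, move]
  PU: pen up
  REPEAT 2 [
    -- iteration 1/2 --
    RT 270: heading 0 -> 90
    FD 9: (4,-22) -> (4,-13) [heading=90, move]
    FD 13: (4,-13) -> (4,0) [heading=90, move]
    -- iteration 2/2 --
    RT 270: heading 90 -> 180
    FD 9: (4,0) -> (-5,0) [heading=180, move]
    FD 13: (-5,0) -> (-18,0) [heading=180, move]
  ]
]
FD 14: (-18,0) -> (-32,0) [heading=180, move]
FD 13: (-32,0) -> (-45,0) [heading=180, move]
FD 8: (-45,0) -> (-53,0) [heading=180, move]
Final: pos=(-53,0), heading=180, 3 segment(s) drawn

Answer: -53 0 180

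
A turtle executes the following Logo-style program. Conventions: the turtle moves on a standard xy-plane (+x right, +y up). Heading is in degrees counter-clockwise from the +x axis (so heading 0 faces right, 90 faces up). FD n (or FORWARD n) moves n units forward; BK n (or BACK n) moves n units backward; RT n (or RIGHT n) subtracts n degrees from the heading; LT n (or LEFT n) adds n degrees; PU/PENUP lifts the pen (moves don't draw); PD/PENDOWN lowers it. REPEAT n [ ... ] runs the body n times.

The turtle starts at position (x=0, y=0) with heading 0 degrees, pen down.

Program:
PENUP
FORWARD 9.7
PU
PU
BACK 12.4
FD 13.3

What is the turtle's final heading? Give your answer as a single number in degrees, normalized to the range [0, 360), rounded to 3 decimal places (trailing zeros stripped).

Executing turtle program step by step:
Start: pos=(0,0), heading=0, pen down
PU: pen up
FD 9.7: (0,0) -> (9.7,0) [heading=0, move]
PU: pen up
PU: pen up
BK 12.4: (9.7,0) -> (-2.7,0) [heading=0, move]
FD 13.3: (-2.7,0) -> (10.6,0) [heading=0, move]
Final: pos=(10.6,0), heading=0, 0 segment(s) drawn

Answer: 0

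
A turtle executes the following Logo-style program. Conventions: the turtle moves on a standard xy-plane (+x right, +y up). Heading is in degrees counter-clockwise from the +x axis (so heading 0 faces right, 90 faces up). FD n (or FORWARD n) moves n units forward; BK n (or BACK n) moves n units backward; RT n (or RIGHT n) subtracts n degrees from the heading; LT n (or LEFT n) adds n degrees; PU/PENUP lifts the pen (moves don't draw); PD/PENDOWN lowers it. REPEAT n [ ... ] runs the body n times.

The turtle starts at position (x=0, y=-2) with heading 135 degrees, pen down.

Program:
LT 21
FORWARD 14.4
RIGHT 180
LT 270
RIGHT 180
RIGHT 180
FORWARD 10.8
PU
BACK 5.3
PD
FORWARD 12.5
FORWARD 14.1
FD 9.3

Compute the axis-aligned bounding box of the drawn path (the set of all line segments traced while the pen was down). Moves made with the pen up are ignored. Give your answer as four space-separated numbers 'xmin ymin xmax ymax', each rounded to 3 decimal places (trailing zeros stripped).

Answer: -29.994 -33.964 0 3.857

Derivation:
Executing turtle program step by step:
Start: pos=(0,-2), heading=135, pen down
LT 21: heading 135 -> 156
FD 14.4: (0,-2) -> (-13.155,3.857) [heading=156, draw]
RT 180: heading 156 -> 336
LT 270: heading 336 -> 246
RT 180: heading 246 -> 66
RT 180: heading 66 -> 246
FD 10.8: (-13.155,3.857) -> (-17.548,-6.009) [heading=246, draw]
PU: pen up
BK 5.3: (-17.548,-6.009) -> (-15.392,-1.167) [heading=246, move]
PD: pen down
FD 12.5: (-15.392,-1.167) -> (-20.476,-12.587) [heading=246, draw]
FD 14.1: (-20.476,-12.587) -> (-26.211,-25.468) [heading=246, draw]
FD 9.3: (-26.211,-25.468) -> (-29.994,-33.964) [heading=246, draw]
Final: pos=(-29.994,-33.964), heading=246, 5 segment(s) drawn

Segment endpoints: x in {-29.994, -26.211, -20.476, -17.548, -15.392, -13.155, 0}, y in {-33.964, -25.468, -12.587, -6.009, -2, -1.167, 3.857}
xmin=-29.994, ymin=-33.964, xmax=0, ymax=3.857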